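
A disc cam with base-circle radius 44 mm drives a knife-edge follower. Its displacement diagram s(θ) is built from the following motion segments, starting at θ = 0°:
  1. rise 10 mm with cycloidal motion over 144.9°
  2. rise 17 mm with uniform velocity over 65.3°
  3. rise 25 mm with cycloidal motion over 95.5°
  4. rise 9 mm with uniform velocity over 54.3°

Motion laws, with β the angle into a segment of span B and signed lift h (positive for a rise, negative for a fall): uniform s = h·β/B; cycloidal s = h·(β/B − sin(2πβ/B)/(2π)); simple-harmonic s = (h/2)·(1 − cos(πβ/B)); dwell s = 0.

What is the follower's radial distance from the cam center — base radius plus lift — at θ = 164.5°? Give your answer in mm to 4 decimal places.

seg 1 [0°–144.9°] cycloidal, h=10: full span → s += 10 → s = 10.0000
seg 2 [144.9°–210.2°] uniform, h=17: θ=164.5° here. β=19.6, B=65.3. 17·19.6/65.3 = 5.1026 → s = 15.1026
radial distance = base radius + s = 44 + 15.1026 = 59.1026

59.1026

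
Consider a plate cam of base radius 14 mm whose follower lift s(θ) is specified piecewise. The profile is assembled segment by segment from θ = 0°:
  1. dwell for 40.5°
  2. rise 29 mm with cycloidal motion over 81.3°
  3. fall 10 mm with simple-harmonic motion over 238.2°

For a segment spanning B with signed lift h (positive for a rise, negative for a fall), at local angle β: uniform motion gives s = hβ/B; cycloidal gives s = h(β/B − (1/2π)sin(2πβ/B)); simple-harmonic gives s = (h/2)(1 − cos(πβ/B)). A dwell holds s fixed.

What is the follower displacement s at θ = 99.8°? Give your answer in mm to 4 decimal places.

seg 1 [0°–40.5°] dwell: s stays 0.0000
seg 2 [40.5°–121.8°] cycloidal, h=29: θ=99.8° here. β=59.3, B=81.3. 29·(0.7294 − sin(2π·0.7294)/(2π)) = 25.7294 → s = 25.7294

25.7294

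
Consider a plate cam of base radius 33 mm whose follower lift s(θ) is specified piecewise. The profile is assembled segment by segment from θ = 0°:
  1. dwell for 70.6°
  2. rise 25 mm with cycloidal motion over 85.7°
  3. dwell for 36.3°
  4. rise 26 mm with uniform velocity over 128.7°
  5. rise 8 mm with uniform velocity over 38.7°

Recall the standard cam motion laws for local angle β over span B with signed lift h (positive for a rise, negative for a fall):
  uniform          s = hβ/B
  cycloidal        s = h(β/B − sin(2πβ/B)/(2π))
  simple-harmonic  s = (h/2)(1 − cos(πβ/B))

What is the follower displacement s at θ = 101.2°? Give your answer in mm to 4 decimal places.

seg 1 [0°–70.6°] dwell: s stays 0.0000
seg 2 [70.6°–156.3°] cycloidal, h=25: θ=101.2° here. β=30.6, B=85.7. 25·(0.3571 − sin(2π·0.3571)/(2π)) = 5.8144 → s = 5.8144

5.8144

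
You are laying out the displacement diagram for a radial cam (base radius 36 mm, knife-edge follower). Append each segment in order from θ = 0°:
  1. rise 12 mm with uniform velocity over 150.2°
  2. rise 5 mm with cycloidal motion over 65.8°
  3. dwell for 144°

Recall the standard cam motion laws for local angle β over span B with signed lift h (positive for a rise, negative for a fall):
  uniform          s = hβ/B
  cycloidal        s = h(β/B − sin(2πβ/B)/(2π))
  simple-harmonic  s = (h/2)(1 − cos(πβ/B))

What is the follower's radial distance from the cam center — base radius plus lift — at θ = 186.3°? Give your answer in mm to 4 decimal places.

seg 1 [0°–150.2°] uniform, h=12: full span → s += 12 → s = 12.0000
seg 2 [150.2°–216°] cycloidal, h=5: θ=186.3° here. β=36.1, B=65.8. 5·(0.5486 − sin(2π·0.5486)/(2π)) = 2.9826 → s = 14.9826
radial distance = base radius + s = 36 + 14.9826 = 50.9826

50.9826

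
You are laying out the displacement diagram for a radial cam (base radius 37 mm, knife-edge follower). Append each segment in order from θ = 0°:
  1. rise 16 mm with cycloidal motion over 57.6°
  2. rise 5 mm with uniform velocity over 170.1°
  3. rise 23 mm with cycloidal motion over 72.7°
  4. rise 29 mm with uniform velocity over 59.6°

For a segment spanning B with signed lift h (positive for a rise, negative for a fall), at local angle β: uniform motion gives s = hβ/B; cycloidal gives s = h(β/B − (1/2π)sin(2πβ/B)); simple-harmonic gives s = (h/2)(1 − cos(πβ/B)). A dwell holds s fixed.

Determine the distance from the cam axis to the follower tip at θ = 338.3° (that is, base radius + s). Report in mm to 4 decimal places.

seg 1 [0°–57.6°] cycloidal, h=16: full span → s += 16 → s = 16.0000
seg 2 [57.6°–227.7°] uniform, h=5: full span → s += 5 → s = 21.0000
seg 3 [227.7°–300.4°] cycloidal, h=23: full span → s += 23 → s = 44.0000
seg 4 [300.4°–360°] uniform, h=29: θ=338.3° here. β=37.9, B=59.6. 29·37.9/59.6 = 18.4413 → s = 62.4413
radial distance = base radius + s = 37 + 62.4413 = 99.4413

99.4413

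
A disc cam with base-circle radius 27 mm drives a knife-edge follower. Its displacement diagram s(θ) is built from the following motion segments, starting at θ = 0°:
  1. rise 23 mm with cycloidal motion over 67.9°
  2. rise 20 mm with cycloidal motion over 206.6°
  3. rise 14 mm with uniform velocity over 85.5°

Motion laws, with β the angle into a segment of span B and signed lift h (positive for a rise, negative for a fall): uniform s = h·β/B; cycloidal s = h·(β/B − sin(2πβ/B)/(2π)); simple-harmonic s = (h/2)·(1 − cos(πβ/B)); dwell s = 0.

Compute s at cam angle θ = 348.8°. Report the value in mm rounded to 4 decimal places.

seg 1 [0°–67.9°] cycloidal, h=23: full span → s += 23 → s = 23.0000
seg 2 [67.9°–274.5°] cycloidal, h=20: full span → s += 20 → s = 43.0000
seg 3 [274.5°–360°] uniform, h=14: θ=348.8° here. β=74.3, B=85.5. 14·74.3/85.5 = 12.1661 → s = 55.1661

55.1661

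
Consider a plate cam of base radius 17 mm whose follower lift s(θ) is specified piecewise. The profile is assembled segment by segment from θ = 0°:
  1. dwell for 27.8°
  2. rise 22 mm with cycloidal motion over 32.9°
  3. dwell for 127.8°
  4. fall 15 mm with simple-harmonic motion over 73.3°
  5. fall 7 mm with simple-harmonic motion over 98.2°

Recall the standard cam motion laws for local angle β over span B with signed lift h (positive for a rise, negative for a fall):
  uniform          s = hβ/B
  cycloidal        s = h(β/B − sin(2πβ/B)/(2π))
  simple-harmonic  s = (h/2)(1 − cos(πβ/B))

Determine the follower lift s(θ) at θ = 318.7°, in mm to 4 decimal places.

seg 1 [0°–27.8°] dwell: s stays 0.0000
seg 2 [27.8°–60.7°] cycloidal, h=22: full span → s += 22 → s = 22.0000
seg 3 [60.7°–188.5°] dwell: s stays 22.0000
seg 4 [188.5°–261.8°] simple-harmonic, h=-15: full span → s += -15 → s = 7.0000
seg 5 [261.8°–360°] simple-harmonic, h=-7: θ=318.7° here. β=56.9, B=98.2. -7/2·(1 − cos(π·0.5794)) = -4.3643 → s = 2.6357

2.6357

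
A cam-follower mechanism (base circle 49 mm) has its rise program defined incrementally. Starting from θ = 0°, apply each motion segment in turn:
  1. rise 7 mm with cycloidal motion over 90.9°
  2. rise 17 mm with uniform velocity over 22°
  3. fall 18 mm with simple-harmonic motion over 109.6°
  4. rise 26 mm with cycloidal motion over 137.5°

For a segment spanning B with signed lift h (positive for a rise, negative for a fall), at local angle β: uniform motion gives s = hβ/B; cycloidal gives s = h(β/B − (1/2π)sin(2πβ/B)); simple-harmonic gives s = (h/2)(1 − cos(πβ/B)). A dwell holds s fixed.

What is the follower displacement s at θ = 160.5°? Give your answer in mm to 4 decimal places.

seg 1 [0°–90.9°] cycloidal, h=7: full span → s += 7 → s = 7.0000
seg 2 [90.9°–112.9°] uniform, h=17: full span → s += 17 → s = 24.0000
seg 3 [112.9°–222.5°] simple-harmonic, h=-18: θ=160.5° here. β=47.6, B=109.6. -18/2·(1 − cos(π·0.4343)) = -7.1557 → s = 16.8443

16.8443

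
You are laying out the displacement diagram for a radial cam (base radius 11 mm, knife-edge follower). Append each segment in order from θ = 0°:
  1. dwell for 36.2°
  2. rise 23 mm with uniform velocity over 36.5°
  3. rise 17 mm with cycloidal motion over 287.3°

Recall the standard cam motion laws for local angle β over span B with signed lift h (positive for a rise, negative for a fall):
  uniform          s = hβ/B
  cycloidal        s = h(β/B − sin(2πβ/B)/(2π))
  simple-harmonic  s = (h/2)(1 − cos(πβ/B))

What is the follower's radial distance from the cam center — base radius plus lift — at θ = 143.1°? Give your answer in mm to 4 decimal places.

seg 1 [0°–36.2°] dwell: s stays 0.0000
seg 2 [36.2°–72.7°] uniform, h=23: full span → s += 23 → s = 23.0000
seg 3 [72.7°–360°] cycloidal, h=17: θ=143.1° here. β=70.4, B=287.3. 17·(0.2450 − sin(2π·0.2450)/(2π)) = 1.4614 → s = 24.4614
radial distance = base radius + s = 11 + 24.4614 = 35.4614

35.4614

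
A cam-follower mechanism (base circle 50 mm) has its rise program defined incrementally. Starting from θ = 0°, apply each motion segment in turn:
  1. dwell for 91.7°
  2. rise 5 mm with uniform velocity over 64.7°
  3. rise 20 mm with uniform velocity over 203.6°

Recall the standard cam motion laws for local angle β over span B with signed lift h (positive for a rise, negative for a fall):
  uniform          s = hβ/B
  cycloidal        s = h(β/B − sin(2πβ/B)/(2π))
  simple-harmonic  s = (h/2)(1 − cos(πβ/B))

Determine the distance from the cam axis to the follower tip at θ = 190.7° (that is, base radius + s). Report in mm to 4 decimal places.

seg 1 [0°–91.7°] dwell: s stays 0.0000
seg 2 [91.7°–156.4°] uniform, h=5: full span → s += 5 → s = 5.0000
seg 3 [156.4°–360°] uniform, h=20: θ=190.7° here. β=34.3, B=203.6. 20·34.3/203.6 = 3.3694 → s = 8.3694
radial distance = base radius + s = 50 + 8.3694 = 58.3694

58.3694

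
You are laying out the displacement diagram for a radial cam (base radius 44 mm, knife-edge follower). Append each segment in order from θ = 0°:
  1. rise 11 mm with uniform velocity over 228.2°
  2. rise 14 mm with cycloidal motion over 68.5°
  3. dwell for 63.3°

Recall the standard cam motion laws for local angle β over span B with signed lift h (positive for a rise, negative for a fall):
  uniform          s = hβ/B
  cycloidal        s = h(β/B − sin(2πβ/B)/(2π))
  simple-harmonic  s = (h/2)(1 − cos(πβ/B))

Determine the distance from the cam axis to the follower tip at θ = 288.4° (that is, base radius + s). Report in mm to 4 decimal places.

seg 1 [0°–228.2°] uniform, h=11: full span → s += 11 → s = 11.0000
seg 2 [228.2°–296.7°] cycloidal, h=14: θ=288.4° here. β=60.2, B=68.5. 14·(0.8788 − sin(2π·0.8788)/(2π)) = 13.8408 → s = 24.8408
radial distance = base radius + s = 44 + 24.8408 = 68.8408

68.8408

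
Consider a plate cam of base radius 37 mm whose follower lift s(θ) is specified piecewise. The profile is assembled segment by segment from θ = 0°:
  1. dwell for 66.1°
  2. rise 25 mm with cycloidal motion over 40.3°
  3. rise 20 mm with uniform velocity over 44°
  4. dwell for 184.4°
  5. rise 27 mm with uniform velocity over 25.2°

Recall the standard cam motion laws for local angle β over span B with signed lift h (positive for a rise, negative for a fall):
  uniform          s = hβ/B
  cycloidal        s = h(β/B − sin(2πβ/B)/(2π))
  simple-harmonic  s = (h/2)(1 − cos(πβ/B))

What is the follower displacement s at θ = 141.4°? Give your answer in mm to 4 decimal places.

seg 1 [0°–66.1°] dwell: s stays 0.0000
seg 2 [66.1°–106.4°] cycloidal, h=25: full span → s += 25 → s = 25.0000
seg 3 [106.4°–150.4°] uniform, h=20: θ=141.4° here. β=35, B=44. 20·35/44 = 15.9091 → s = 40.9091

40.9091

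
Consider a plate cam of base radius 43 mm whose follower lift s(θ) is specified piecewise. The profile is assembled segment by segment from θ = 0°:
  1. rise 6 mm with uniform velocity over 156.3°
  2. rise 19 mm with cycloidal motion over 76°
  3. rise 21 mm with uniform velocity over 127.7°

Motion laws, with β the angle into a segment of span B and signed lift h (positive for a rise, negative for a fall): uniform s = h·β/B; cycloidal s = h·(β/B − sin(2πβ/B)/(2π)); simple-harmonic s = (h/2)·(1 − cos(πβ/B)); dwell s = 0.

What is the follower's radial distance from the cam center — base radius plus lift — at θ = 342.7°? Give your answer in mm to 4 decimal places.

seg 1 [0°–156.3°] uniform, h=6: full span → s += 6 → s = 6.0000
seg 2 [156.3°–232.3°] cycloidal, h=19: full span → s += 19 → s = 25.0000
seg 3 [232.3°–360°] uniform, h=21: θ=342.7° here. β=110.4, B=127.7. 21·110.4/127.7 = 18.1551 → s = 43.1551
radial distance = base radius + s = 43 + 43.1551 = 86.1551

86.1551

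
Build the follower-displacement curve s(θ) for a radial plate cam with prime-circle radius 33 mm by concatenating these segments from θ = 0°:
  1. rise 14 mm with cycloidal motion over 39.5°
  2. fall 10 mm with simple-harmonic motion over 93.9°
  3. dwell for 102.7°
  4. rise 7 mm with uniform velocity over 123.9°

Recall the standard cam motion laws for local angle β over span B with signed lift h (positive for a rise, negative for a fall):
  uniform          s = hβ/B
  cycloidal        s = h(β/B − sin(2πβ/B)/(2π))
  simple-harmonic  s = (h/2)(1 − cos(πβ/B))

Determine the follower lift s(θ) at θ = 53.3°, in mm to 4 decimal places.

seg 1 [0°–39.5°] cycloidal, h=14: full span → s += 14 → s = 14.0000
seg 2 [39.5°–133.4°] simple-harmonic, h=-10: θ=53.3° here. β=13.8, B=93.9. -10/2·(1 − cos(π·0.1470)) = -0.5235 → s = 13.4765

13.4765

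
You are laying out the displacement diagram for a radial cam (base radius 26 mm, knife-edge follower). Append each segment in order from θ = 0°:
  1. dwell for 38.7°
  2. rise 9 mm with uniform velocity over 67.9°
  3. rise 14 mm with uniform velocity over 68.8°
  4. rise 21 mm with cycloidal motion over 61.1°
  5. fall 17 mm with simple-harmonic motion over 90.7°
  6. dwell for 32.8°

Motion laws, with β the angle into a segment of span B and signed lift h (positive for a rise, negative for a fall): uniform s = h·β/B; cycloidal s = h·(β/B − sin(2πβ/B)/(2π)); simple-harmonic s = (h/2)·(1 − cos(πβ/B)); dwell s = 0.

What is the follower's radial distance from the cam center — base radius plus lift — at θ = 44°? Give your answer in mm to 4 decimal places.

seg 1 [0°–38.7°] dwell: s stays 0.0000
seg 2 [38.7°–106.6°] uniform, h=9: θ=44° here. β=5.3, B=67.9. 9·5.3/67.9 = 0.7025 → s = 0.7025
radial distance = base radius + s = 26 + 0.7025 = 26.7025

26.7025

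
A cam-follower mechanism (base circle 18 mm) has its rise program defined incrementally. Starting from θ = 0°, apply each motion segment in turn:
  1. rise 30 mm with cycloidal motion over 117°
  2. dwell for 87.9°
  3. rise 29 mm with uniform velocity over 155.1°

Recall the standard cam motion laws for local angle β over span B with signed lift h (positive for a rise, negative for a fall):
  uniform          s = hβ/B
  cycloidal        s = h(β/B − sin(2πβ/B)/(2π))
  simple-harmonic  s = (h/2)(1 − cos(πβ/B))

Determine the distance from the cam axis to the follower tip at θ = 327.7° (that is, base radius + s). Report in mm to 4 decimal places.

seg 1 [0°–117°] cycloidal, h=30: full span → s += 30 → s = 30.0000
seg 2 [117°–204.9°] dwell: s stays 30.0000
seg 3 [204.9°–360°] uniform, h=29: θ=327.7° here. β=122.8, B=155.1. 29·122.8/155.1 = 22.9607 → s = 52.9607
radial distance = base radius + s = 18 + 52.9607 = 70.9607

70.9607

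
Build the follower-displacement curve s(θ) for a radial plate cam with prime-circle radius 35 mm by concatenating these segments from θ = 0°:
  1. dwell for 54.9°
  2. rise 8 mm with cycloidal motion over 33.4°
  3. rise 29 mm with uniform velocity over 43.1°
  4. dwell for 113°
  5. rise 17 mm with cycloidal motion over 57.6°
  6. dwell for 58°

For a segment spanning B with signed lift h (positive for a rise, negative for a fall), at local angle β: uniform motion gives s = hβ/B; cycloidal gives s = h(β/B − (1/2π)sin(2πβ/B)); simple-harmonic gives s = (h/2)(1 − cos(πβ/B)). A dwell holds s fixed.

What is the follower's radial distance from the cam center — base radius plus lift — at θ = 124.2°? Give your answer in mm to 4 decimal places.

seg 1 [0°–54.9°] dwell: s stays 0.0000
seg 2 [54.9°–88.3°] cycloidal, h=8: full span → s += 8 → s = 8.0000
seg 3 [88.3°–131.4°] uniform, h=29: θ=124.2° here. β=35.9, B=43.1. 29·35.9/43.1 = 24.1555 → s = 32.1555
radial distance = base radius + s = 35 + 32.1555 = 67.1555

67.1555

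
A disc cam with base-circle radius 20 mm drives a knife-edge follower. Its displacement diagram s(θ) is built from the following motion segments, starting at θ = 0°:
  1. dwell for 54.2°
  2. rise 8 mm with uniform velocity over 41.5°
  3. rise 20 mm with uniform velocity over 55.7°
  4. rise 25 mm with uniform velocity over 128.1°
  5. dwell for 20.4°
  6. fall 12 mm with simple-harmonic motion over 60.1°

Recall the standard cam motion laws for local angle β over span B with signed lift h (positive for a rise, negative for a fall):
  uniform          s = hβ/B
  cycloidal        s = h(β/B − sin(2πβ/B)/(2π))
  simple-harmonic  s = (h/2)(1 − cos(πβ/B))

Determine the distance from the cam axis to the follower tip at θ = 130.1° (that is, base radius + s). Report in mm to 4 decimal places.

seg 1 [0°–54.2°] dwell: s stays 0.0000
seg 2 [54.2°–95.7°] uniform, h=8: full span → s += 8 → s = 8.0000
seg 3 [95.7°–151.4°] uniform, h=20: θ=130.1° here. β=34.4, B=55.7. 20·34.4/55.7 = 12.3519 → s = 20.3519
radial distance = base radius + s = 20 + 20.3519 = 40.3519

40.3519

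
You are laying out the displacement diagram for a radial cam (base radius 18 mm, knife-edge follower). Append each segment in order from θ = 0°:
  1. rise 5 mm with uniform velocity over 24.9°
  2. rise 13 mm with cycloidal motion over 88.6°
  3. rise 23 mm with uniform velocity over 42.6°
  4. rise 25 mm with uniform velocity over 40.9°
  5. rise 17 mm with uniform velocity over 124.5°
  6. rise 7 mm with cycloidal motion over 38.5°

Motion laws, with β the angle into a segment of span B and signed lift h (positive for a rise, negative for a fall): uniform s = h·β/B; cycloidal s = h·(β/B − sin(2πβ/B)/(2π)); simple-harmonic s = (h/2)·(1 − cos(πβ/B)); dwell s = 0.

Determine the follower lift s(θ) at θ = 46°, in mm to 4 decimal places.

seg 1 [0°–24.9°] uniform, h=5: full span → s += 5 → s = 5.0000
seg 2 [24.9°–113.5°] cycloidal, h=13: θ=46° here. β=21.1, B=88.6. 13·(0.2381 − sin(2π·0.2381)/(2π)) = 1.0327 → s = 6.0327

6.0327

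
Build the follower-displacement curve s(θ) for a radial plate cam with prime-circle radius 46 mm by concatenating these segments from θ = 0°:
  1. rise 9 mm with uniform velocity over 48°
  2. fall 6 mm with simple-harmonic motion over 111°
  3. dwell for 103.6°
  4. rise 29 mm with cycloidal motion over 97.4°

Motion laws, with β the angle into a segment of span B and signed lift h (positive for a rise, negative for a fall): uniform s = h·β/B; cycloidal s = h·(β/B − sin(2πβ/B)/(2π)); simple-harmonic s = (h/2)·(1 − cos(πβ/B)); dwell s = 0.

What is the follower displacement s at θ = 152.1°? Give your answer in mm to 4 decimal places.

seg 1 [0°–48°] uniform, h=9: full span → s += 9 → s = 9.0000
seg 2 [48°–159°] simple-harmonic, h=-6: θ=152.1° here. β=104.1, B=111. -6/2·(1 − cos(π·0.9378)) = -5.9430 → s = 3.0570

3.0570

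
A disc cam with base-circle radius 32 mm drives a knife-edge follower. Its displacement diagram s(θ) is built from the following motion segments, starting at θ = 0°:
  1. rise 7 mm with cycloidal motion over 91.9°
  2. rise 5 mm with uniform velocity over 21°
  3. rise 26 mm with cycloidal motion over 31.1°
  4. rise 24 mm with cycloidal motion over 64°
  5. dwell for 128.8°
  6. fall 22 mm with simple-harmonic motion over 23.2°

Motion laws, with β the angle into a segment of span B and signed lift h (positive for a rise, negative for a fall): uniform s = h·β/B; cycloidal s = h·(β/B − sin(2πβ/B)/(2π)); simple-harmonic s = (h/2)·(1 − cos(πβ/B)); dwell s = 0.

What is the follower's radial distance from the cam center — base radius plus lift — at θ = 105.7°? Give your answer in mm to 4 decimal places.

seg 1 [0°–91.9°] cycloidal, h=7: full span → s += 7 → s = 7.0000
seg 2 [91.9°–112.9°] uniform, h=5: θ=105.7° here. β=13.8, B=21. 5·13.8/21 = 3.2857 → s = 10.2857
radial distance = base radius + s = 32 + 10.2857 = 42.2857

42.2857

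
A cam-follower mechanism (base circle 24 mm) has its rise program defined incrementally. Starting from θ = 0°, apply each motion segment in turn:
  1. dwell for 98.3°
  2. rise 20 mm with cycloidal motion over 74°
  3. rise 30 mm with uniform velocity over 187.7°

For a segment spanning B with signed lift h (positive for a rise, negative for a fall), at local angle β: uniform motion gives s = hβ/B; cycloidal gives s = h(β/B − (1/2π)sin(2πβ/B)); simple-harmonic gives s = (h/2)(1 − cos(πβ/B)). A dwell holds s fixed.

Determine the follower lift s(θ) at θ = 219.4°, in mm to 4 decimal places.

seg 1 [0°–98.3°] dwell: s stays 0.0000
seg 2 [98.3°–172.3°] cycloidal, h=20: full span → s += 20 → s = 20.0000
seg 3 [172.3°–360°] uniform, h=30: θ=219.4° here. β=47.1, B=187.7. 30·47.1/187.7 = 7.5280 → s = 27.5280

27.5280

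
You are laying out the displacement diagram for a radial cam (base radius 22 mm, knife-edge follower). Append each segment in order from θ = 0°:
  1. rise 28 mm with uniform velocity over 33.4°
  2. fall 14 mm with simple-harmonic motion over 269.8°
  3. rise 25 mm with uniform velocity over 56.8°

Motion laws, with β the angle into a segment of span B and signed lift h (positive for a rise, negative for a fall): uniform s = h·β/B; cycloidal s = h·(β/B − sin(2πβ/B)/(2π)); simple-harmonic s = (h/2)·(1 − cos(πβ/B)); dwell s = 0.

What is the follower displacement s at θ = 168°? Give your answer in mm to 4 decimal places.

seg 1 [0°–33.4°] uniform, h=28: full span → s += 28 → s = 28.0000
seg 2 [33.4°–303.2°] simple-harmonic, h=-14: θ=168° here. β=134.6, B=269.8. -14/2·(1 − cos(π·0.4989)) = -6.9755 → s = 21.0245

21.0245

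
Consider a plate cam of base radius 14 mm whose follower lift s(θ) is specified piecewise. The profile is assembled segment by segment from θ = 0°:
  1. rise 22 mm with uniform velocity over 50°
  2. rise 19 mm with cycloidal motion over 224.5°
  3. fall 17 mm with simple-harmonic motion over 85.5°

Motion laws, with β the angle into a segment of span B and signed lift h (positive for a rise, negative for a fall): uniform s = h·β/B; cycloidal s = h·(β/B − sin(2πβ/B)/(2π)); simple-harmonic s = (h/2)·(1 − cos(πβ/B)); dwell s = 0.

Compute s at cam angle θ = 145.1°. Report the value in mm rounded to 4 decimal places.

seg 1 [0°–50°] uniform, h=22: full span → s += 22 → s = 22.0000
seg 2 [50°–274.5°] cycloidal, h=19: θ=145.1° here. β=95.1, B=224.5. 19·(0.4236 − sin(2π·0.4236)/(2π)) = 6.6522 → s = 28.6522

28.6522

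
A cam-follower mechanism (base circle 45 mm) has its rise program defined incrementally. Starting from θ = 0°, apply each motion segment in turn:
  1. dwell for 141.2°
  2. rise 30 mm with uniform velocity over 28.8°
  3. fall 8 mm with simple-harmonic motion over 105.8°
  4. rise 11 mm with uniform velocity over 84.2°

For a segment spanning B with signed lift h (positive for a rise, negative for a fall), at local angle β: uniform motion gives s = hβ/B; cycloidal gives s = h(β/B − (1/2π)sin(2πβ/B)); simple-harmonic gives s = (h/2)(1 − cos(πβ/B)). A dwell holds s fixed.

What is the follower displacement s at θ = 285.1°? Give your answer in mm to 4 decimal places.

seg 1 [0°–141.2°] dwell: s stays 0.0000
seg 2 [141.2°–170°] uniform, h=30: full span → s += 30 → s = 30.0000
seg 3 [170°–275.8°] simple-harmonic, h=-8: full span → s += -8 → s = 22.0000
seg 4 [275.8°–360°] uniform, h=11: θ=285.1° here. β=9.3, B=84.2. 11·9.3/84.2 = 1.2150 → s = 23.2150

23.2150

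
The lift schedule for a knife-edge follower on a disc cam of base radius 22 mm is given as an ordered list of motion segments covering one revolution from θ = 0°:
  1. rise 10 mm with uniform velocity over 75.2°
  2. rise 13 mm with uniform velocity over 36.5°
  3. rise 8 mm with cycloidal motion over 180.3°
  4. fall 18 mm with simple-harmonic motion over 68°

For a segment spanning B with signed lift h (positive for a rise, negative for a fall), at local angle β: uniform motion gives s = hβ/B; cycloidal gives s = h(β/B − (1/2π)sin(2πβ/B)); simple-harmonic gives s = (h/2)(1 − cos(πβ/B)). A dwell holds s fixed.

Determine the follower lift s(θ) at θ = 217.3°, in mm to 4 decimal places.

seg 1 [0°–75.2°] uniform, h=10: full span → s += 10 → s = 10.0000
seg 2 [75.2°–111.7°] uniform, h=13: full span → s += 13 → s = 23.0000
seg 3 [111.7°–292°] cycloidal, h=8: θ=217.3° here. β=105.6, B=180.3. 8·(0.5857 − sin(2π·0.5857)/(2π)) = 5.3384 → s = 28.3384

28.3384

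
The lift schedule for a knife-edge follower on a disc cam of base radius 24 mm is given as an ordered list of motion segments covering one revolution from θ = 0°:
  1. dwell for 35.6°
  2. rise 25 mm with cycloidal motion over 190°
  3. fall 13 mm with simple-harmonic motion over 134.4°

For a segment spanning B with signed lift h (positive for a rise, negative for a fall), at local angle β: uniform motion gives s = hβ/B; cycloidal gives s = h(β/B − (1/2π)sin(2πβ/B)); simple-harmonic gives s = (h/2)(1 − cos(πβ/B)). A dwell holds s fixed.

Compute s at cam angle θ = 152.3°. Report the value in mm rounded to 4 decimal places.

seg 1 [0°–35.6°] dwell: s stays 0.0000
seg 2 [35.6°–225.6°] cycloidal, h=25: θ=152.3° here. β=116.7, B=190. 25·(0.6142 − sin(2π·0.6142)/(2π)) = 17.9717 → s = 17.9717

17.9717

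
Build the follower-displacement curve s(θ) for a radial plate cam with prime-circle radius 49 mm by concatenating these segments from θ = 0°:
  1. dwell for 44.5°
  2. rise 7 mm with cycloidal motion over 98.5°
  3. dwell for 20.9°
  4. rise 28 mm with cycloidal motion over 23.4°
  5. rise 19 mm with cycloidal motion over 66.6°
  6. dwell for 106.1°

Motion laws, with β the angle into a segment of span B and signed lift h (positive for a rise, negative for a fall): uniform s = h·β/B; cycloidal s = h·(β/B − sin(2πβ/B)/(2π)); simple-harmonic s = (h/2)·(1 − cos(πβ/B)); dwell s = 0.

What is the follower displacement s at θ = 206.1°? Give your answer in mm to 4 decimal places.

seg 1 [0°–44.5°] dwell: s stays 0.0000
seg 2 [44.5°–143°] cycloidal, h=7: full span → s += 7 → s = 7.0000
seg 3 [143°–163.9°] dwell: s stays 7.0000
seg 4 [163.9°–187.3°] cycloidal, h=28: full span → s += 28 → s = 35.0000
seg 5 [187.3°–253.9°] cycloidal, h=19: θ=206.1° here. β=18.8, B=66.6. 19·(0.2823 − sin(2π·0.2823)/(2π)) = 2.4014 → s = 37.4014

37.4014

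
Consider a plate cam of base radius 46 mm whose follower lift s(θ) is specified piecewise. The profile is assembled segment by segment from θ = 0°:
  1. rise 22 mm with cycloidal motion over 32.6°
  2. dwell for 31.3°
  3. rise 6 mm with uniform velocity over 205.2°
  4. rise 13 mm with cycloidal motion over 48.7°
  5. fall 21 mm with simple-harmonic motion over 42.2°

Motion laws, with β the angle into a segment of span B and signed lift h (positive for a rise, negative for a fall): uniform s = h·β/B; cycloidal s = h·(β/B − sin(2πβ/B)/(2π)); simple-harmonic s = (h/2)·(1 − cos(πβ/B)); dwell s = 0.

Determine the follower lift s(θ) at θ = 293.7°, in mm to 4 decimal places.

seg 1 [0°–32.6°] cycloidal, h=22: full span → s += 22 → s = 22.0000
seg 2 [32.6°–63.9°] dwell: s stays 22.0000
seg 3 [63.9°–269.1°] uniform, h=6: full span → s += 6 → s = 28.0000
seg 4 [269.1°–317.8°] cycloidal, h=13: θ=293.7° here. β=24.6, B=48.7. 13·(0.5051 − sin(2π·0.5051)/(2π)) = 6.6335 → s = 34.6335

34.6335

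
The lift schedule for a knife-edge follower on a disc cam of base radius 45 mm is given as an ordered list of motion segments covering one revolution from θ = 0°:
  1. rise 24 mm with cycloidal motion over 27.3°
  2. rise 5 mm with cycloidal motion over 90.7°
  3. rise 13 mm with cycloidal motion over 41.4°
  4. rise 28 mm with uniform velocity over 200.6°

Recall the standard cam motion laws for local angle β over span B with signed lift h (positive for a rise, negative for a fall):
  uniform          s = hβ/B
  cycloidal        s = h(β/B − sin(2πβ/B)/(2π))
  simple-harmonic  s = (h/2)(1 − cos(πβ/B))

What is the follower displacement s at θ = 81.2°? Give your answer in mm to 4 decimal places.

seg 1 [0°–27.3°] cycloidal, h=24: full span → s += 24 → s = 24.0000
seg 2 [27.3°–118°] cycloidal, h=5: θ=81.2° here. β=53.9, B=90.7. 5·(0.5943 − sin(2π·0.5943)/(2π)) = 3.4156 → s = 27.4156

27.4156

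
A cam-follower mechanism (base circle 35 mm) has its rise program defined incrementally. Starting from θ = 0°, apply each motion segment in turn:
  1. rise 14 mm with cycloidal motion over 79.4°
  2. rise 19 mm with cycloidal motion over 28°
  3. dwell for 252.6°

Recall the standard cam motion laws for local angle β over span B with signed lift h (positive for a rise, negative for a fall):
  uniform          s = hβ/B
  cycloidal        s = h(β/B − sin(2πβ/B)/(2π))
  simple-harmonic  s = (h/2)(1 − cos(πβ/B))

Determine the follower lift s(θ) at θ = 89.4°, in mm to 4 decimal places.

seg 1 [0°–79.4°] cycloidal, h=14: full span → s += 14 → s = 14.0000
seg 2 [79.4°–107.4°] cycloidal, h=19: θ=89.4° here. β=10, B=28. 19·(0.3571 − sin(2π·0.3571)/(2π)) = 4.4215 → s = 18.4215

18.4215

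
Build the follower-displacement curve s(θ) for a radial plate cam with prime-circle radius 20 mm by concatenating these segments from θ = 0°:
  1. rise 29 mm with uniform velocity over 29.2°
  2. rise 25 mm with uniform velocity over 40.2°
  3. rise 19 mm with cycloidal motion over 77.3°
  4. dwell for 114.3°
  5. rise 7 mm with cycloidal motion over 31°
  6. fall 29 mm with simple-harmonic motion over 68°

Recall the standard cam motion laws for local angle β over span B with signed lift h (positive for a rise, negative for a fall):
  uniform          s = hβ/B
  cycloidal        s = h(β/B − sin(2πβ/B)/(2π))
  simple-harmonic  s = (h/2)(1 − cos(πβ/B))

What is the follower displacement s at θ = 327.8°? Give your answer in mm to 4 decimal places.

seg 1 [0°–29.2°] uniform, h=29: full span → s += 29 → s = 29.0000
seg 2 [29.2°–69.4°] uniform, h=25: full span → s += 25 → s = 54.0000
seg 3 [69.4°–146.7°] cycloidal, h=19: full span → s += 19 → s = 73.0000
seg 4 [146.7°–261°] dwell: s stays 73.0000
seg 5 [261°–292°] cycloidal, h=7: full span → s += 7 → s = 80.0000
seg 6 [292°–360°] simple-harmonic, h=-29: θ=327.8° here. β=35.8, B=68. -29/2·(1 − cos(π·0.5265)) = -15.7044 → s = 64.2956

64.2956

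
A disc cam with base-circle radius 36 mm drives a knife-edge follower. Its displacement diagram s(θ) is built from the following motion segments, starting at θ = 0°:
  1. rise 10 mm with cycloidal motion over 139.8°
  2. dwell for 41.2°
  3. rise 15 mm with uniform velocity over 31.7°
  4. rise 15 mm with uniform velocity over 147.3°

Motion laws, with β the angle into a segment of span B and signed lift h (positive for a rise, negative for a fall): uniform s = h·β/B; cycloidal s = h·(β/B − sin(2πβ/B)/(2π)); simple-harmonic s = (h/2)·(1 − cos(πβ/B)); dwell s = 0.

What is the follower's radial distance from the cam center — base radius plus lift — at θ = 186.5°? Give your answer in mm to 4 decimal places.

seg 1 [0°–139.8°] cycloidal, h=10: full span → s += 10 → s = 10.0000
seg 2 [139.8°–181°] dwell: s stays 10.0000
seg 3 [181°–212.7°] uniform, h=15: θ=186.5° here. β=5.5, B=31.7. 15·5.5/31.7 = 2.6025 → s = 12.6025
radial distance = base radius + s = 36 + 12.6025 = 48.6025

48.6025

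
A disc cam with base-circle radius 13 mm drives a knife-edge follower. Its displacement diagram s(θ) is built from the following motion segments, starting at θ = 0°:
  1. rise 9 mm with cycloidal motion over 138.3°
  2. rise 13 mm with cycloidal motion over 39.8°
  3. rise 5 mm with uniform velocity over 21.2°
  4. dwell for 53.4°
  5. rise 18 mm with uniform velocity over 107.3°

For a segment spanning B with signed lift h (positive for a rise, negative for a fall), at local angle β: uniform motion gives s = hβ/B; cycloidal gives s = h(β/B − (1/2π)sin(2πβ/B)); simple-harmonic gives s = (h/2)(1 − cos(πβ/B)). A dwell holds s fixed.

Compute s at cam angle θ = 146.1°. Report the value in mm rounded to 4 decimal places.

seg 1 [0°–138.3°] cycloidal, h=9: full span → s += 9 → s = 9.0000
seg 2 [138.3°–178.1°] cycloidal, h=13: θ=146.1° here. β=7.8, B=39.8. 13·(0.1960 − sin(2π·0.1960)/(2π)) = 0.5968 → s = 9.5968

9.5968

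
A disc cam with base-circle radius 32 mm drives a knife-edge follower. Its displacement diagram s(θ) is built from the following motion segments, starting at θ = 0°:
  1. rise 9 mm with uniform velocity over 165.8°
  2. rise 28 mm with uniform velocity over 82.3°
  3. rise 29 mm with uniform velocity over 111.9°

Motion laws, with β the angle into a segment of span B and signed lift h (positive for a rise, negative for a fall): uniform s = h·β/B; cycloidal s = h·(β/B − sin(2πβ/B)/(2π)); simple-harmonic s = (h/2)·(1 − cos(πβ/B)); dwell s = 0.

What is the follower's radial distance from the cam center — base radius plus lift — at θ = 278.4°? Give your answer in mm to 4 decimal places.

seg 1 [0°–165.8°] uniform, h=9: full span → s += 9 → s = 9.0000
seg 2 [165.8°–248.1°] uniform, h=28: full span → s += 28 → s = 37.0000
seg 3 [248.1°–360°] uniform, h=29: θ=278.4° here. β=30.3, B=111.9. 29·30.3/111.9 = 7.8525 → s = 44.8525
radial distance = base radius + s = 32 + 44.8525 = 76.8525

76.8525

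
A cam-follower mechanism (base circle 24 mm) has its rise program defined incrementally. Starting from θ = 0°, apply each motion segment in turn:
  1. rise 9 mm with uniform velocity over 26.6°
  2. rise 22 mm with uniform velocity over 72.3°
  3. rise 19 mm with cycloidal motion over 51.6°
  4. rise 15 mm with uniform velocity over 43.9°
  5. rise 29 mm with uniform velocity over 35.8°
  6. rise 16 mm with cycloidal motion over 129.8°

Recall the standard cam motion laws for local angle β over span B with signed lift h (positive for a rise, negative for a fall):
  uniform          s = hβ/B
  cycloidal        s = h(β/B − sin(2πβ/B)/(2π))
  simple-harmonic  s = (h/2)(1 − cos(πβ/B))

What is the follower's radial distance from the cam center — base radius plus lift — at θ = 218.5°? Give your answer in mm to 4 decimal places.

seg 1 [0°–26.6°] uniform, h=9: full span → s += 9 → s = 9.0000
seg 2 [26.6°–98.9°] uniform, h=22: full span → s += 22 → s = 31.0000
seg 3 [98.9°–150.5°] cycloidal, h=19: full span → s += 19 → s = 50.0000
seg 4 [150.5°–194.4°] uniform, h=15: full span → s += 15 → s = 65.0000
seg 5 [194.4°–230.2°] uniform, h=29: θ=218.5° here. β=24.1, B=35.8. 29·24.1/35.8 = 19.5223 → s = 84.5223
radial distance = base radius + s = 24 + 84.5223 = 108.5223

108.5223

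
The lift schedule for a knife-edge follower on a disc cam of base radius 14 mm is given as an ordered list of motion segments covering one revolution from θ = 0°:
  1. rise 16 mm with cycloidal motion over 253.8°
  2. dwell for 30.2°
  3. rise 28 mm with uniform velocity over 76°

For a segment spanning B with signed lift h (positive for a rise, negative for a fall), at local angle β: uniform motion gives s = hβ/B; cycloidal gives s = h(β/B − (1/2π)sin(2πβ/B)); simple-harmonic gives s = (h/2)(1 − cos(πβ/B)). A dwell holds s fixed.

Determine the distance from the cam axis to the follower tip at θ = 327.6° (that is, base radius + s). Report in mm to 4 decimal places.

seg 1 [0°–253.8°] cycloidal, h=16: full span → s += 16 → s = 16.0000
seg 2 [253.8°–284°] dwell: s stays 16.0000
seg 3 [284°–360°] uniform, h=28: θ=327.6° here. β=43.6, B=76. 28·43.6/76 = 16.0632 → s = 32.0632
radial distance = base radius + s = 14 + 32.0632 = 46.0632

46.0632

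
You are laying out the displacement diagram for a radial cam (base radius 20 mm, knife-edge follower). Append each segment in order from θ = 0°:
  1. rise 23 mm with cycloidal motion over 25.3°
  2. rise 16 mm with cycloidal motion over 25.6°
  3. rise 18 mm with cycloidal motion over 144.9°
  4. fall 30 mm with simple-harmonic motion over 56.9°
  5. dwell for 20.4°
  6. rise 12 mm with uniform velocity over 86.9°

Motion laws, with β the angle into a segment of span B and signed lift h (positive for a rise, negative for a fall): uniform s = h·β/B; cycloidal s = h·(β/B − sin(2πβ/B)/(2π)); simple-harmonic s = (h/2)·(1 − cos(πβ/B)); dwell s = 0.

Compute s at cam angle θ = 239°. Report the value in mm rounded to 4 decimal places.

seg 1 [0°–25.3°] cycloidal, h=23: full span → s += 23 → s = 23.0000
seg 2 [25.3°–50.9°] cycloidal, h=16: full span → s += 16 → s = 39.0000
seg 3 [50.9°–195.8°] cycloidal, h=18: full span → s += 18 → s = 57.0000
seg 4 [195.8°–252.7°] simple-harmonic, h=-30: θ=239° here. β=43.2, B=56.9. -30/2·(1 − cos(π·0.7592)) = -25.9096 → s = 31.0904

31.0904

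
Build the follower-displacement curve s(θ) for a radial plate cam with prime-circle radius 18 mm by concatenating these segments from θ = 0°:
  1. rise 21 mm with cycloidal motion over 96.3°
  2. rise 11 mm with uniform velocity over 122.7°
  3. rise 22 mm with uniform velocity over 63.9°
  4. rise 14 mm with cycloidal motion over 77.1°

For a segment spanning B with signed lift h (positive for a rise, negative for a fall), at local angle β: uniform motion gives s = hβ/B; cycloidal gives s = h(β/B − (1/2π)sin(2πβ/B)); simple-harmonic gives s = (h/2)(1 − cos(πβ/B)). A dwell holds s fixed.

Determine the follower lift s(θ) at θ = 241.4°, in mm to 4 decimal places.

seg 1 [0°–96.3°] cycloidal, h=21: full span → s += 21 → s = 21.0000
seg 2 [96.3°–219°] uniform, h=11: full span → s += 11 → s = 32.0000
seg 3 [219°–282.9°] uniform, h=22: θ=241.4° here. β=22.4, B=63.9. 22·22.4/63.9 = 7.7121 → s = 39.7121

39.7121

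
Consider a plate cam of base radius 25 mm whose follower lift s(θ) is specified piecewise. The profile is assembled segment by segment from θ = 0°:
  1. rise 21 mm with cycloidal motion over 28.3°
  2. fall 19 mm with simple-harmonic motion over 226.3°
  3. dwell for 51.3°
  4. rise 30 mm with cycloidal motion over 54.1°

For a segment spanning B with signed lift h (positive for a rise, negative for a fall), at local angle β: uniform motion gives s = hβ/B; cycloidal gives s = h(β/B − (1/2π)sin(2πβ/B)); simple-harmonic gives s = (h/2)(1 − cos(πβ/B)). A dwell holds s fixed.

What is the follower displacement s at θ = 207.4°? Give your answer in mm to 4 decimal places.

seg 1 [0°–28.3°] cycloidal, h=21: full span → s += 21 → s = 21.0000
seg 2 [28.3°–254.6°] simple-harmonic, h=-19: θ=207.4° here. β=179.1, B=226.3. -19/2·(1 − cos(π·0.7914)) = -17.0325 → s = 3.9675

3.9675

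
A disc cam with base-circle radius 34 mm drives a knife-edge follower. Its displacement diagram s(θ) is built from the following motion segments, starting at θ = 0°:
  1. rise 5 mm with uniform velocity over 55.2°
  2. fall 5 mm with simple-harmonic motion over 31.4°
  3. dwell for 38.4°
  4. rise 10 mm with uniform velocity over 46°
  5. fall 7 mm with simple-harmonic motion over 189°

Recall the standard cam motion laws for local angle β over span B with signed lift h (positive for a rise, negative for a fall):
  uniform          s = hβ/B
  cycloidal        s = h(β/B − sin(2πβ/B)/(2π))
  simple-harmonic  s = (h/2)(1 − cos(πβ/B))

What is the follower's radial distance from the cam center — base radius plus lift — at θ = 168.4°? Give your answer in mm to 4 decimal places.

seg 1 [0°–55.2°] uniform, h=5: full span → s += 5 → s = 5.0000
seg 2 [55.2°–86.6°] simple-harmonic, h=-5: full span → s += -5 → s = 0.0000
seg 3 [86.6°–125°] dwell: s stays 0.0000
seg 4 [125°–171°] uniform, h=10: θ=168.4° here. β=43.4, B=46. 10·43.4/46 = 9.4348 → s = 9.4348
radial distance = base radius + s = 34 + 9.4348 = 43.4348

43.4348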